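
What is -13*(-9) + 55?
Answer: 172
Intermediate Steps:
-13*(-9) + 55 = 117 + 55 = 172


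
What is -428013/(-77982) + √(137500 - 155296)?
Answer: 142671/25994 + 2*I*√4449 ≈ 5.4886 + 133.4*I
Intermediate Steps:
-428013/(-77982) + √(137500 - 155296) = -428013*(-1/77982) + √(-17796) = 142671/25994 + 2*I*√4449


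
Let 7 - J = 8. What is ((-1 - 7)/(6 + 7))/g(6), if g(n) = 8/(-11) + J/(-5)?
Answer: 440/377 ≈ 1.1671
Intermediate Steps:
J = -1 (J = 7 - 1*8 = 7 - 8 = -1)
g(n) = -29/55 (g(n) = 8/(-11) - 1/(-5) = 8*(-1/11) - 1*(-⅕) = -8/11 + ⅕ = -29/55)
((-1 - 7)/(6 + 7))/g(6) = ((-1 - 7)/(6 + 7))/(-29/55) = -8/13*(-55/29) = 440/377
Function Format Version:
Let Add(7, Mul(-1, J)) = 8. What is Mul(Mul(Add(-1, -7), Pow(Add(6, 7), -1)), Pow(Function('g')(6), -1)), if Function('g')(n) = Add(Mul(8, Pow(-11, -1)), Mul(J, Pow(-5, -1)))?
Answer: Rational(440, 377) ≈ 1.1671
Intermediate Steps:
J = -1 (J = Add(7, Mul(-1, 8)) = Add(7, -8) = -1)
Function('g')(n) = Rational(-29, 55) (Function('g')(n) = Add(Mul(8, Pow(-11, -1)), Mul(-1, Pow(-5, -1))) = Add(Mul(8, Rational(-1, 11)), Mul(-1, Rational(-1, 5))) = Add(Rational(-8, 11), Rational(1, 5)) = Rational(-29, 55))
Mul(Mul(Add(-1, -7), Pow(Add(6, 7), -1)), Pow(Function('g')(6), -1)) = Mul(Mul(Add(-1, -7), Pow(Add(6, 7), -1)), Pow(Rational(-29, 55), -1)) = Mul(Mul(-8, Pow(13, -1)), Rational(-55, 29)) = Mul(Mul(-8, Rational(1, 13)), Rational(-55, 29)) = Mul(Rational(-8, 13), Rational(-55, 29)) = Rational(440, 377)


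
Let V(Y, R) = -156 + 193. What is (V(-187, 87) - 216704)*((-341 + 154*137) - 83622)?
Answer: 13620770955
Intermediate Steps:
V(Y, R) = 37
(V(-187, 87) - 216704)*((-341 + 154*137) - 83622) = (37 - 216704)*((-341 + 154*137) - 83622) = -216667*((-341 + 21098) - 83622) = -216667*(20757 - 83622) = -216667*(-62865) = 13620770955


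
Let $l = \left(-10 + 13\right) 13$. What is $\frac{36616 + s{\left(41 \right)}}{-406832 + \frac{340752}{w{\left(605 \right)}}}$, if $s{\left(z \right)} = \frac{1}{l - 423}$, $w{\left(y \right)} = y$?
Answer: $- \frac{8506628515}{94384361472} \approx -0.090127$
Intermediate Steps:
$l = 39$ ($l = 3 \cdot 13 = 39$)
$s{\left(z \right)} = - \frac{1}{384}$ ($s{\left(z \right)} = \frac{1}{39 - 423} = \frac{1}{-384} = - \frac{1}{384}$)
$\frac{36616 + s{\left(41 \right)}}{-406832 + \frac{340752}{w{\left(605 \right)}}} = \frac{36616 - \frac{1}{384}}{-406832 + \frac{340752}{605}} = \frac{14060543}{384 \left(-406832 + 340752 \cdot \frac{1}{605}\right)} = \frac{14060543}{384 \left(-406832 + \frac{340752}{605}\right)} = \frac{14060543}{384 \left(- \frac{245792608}{605}\right)} = \frac{14060543}{384} \left(- \frac{605}{245792608}\right) = - \frac{8506628515}{94384361472}$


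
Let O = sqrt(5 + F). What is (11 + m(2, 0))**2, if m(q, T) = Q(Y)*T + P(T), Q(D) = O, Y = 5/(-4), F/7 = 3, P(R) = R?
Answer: 121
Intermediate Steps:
F = 21 (F = 7*3 = 21)
Y = -5/4 (Y = 5*(-1/4) = -5/4 ≈ -1.2500)
O = sqrt(26) (O = sqrt(5 + 21) = sqrt(26) ≈ 5.0990)
Q(D) = sqrt(26)
m(q, T) = T + T*sqrt(26) (m(q, T) = sqrt(26)*T + T = T*sqrt(26) + T = T + T*sqrt(26))
(11 + m(2, 0))**2 = (11 + 0*(1 + sqrt(26)))**2 = (11 + 0)**2 = 11**2 = 121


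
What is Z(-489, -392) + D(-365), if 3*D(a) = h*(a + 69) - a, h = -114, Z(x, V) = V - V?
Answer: 34109/3 ≈ 11370.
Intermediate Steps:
Z(x, V) = 0
D(a) = -2622 - 115*a/3 (D(a) = (-114*(a + 69) - a)/3 = (-114*(69 + a) - a)/3 = ((-7866 - 114*a) - a)/3 = (-7866 - 115*a)/3 = -2622 - 115*a/3)
Z(-489, -392) + D(-365) = 0 + (-2622 - 115/3*(-365)) = 0 + (-2622 + 41975/3) = 0 + 34109/3 = 34109/3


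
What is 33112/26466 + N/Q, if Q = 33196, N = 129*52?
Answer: 3711395/2553969 ≈ 1.4532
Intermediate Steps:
N = 6708
33112/26466 + N/Q = 33112/26466 + 6708/33196 = 33112*(1/26466) + 6708*(1/33196) = 16556/13233 + 39/193 = 3711395/2553969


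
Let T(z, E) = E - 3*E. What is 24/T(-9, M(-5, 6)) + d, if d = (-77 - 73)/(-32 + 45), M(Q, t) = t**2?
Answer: -463/39 ≈ -11.872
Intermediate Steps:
T(z, E) = -2*E
d = -150/13 ≈ -11.538
24/T(-9, M(-5, 6)) + d = 24/((-2*6**2)) - 150/13 = 24/((-2*36)) - 150/13 = 24/(-72) - 150/13 = 24*(-1/72) - 150/13 = -1/3 - 150/13 = -463/39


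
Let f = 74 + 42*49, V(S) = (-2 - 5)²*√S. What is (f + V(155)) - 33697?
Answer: -31565 + 49*√155 ≈ -30955.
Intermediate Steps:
V(S) = 49*√S (V(S) = (-7)²*√S = 49*√S)
f = 2132 (f = 74 + 2058 = 2132)
(f + V(155)) - 33697 = (2132 + 49*√155) - 33697 = -31565 + 49*√155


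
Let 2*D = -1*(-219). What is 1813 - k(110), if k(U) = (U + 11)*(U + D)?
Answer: -49493/2 ≈ -24747.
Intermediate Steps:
D = 219/2 (D = (-1*(-219))/2 = (½)*219 = 219/2 ≈ 109.50)
k(U) = (11 + U)*(219/2 + U) (k(U) = (U + 11)*(U + 219/2) = (11 + U)*(219/2 + U))
1813 - k(110) = 1813 - (2409/2 + 110² + (241/2)*110) = 1813 - (2409/2 + 12100 + 13255) = 1813 - 1*53119/2 = 1813 - 53119/2 = -49493/2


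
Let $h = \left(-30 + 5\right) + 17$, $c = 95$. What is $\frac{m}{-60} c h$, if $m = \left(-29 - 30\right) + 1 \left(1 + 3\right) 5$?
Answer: $-494$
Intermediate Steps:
$h = -8$ ($h = -25 + 17 = -8$)
$m = -39$ ($m = -59 + 1 \cdot 4 \cdot 5 = -59 + 4 \cdot 5 = -59 + 20 = -39$)
$\frac{m}{-60} c h = - \frac{39}{-60} \cdot 95 \left(-8\right) = \left(-39\right) \left(- \frac{1}{60}\right) 95 \left(-8\right) = \frac{13}{20} \cdot 95 \left(-8\right) = \frac{247}{4} \left(-8\right) = -494$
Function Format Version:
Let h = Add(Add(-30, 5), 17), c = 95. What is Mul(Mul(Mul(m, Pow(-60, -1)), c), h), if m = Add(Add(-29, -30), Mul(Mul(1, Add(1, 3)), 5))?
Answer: -494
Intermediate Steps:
h = -8 (h = Add(-25, 17) = -8)
m = -39 (m = Add(-59, Mul(Mul(1, 4), 5)) = Add(-59, Mul(4, 5)) = Add(-59, 20) = -39)
Mul(Mul(Mul(m, Pow(-60, -1)), c), h) = Mul(Mul(Mul(-39, Pow(-60, -1)), 95), -8) = Mul(Mul(Mul(-39, Rational(-1, 60)), 95), -8) = Mul(Mul(Rational(13, 20), 95), -8) = Mul(Rational(247, 4), -8) = -494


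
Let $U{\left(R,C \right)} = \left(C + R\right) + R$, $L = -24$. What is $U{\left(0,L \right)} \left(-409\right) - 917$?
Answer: $8899$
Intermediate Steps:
$U{\left(R,C \right)} = C + 2 R$
$U{\left(0,L \right)} \left(-409\right) - 917 = \left(-24 + 2 \cdot 0\right) \left(-409\right) - 917 = \left(-24 + 0\right) \left(-409\right) - 917 = \left(-24\right) \left(-409\right) - 917 = 9816 - 917 = 8899$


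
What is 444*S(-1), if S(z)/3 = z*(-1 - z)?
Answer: 0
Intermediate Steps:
S(z) = 3*z*(-1 - z) (S(z) = 3*(z*(-1 - z)) = 3*z*(-1 - z))
444*S(-1) = 444*(-3*(-1)*(1 - 1)) = 444*(-3*(-1)*0) = 444*0 = 0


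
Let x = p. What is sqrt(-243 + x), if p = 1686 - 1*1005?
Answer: sqrt(438) ≈ 20.928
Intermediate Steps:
p = 681 (p = 1686 - 1005 = 681)
x = 681
sqrt(-243 + x) = sqrt(-243 + 681) = sqrt(438)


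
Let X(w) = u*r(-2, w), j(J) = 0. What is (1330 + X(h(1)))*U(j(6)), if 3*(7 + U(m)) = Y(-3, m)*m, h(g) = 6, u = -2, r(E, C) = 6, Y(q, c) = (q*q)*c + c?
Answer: -9226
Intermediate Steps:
Y(q, c) = c + c*q² (Y(q, c) = q²*c + c = c*q² + c = c + c*q²)
X(w) = -12 (X(w) = -2*6 = -12)
U(m) = -7 + 10*m²/3 (U(m) = -7 + ((m*(1 + (-3)²))*m)/3 = -7 + ((m*(1 + 9))*m)/3 = -7 + ((m*10)*m)/3 = -7 + ((10*m)*m)/3 = -7 + (10*m²)/3 = -7 + 10*m²/3)
(1330 + X(h(1)))*U(j(6)) = (1330 - 12)*(-7 + (10/3)*0²) = 1318*(-7 + (10/3)*0) = 1318*(-7 + 0) = 1318*(-7) = -9226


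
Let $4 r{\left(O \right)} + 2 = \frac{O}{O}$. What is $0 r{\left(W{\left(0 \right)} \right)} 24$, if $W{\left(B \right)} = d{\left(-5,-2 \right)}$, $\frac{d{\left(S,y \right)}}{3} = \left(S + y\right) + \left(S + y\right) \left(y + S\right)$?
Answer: $0$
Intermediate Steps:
$d{\left(S,y \right)} = 3 S + 3 y + 3 \left(S + y\right)^{2}$ ($d{\left(S,y \right)} = 3 \left(\left(S + y\right) + \left(S + y\right) \left(y + S\right)\right) = 3 \left(\left(S + y\right) + \left(S + y\right) \left(S + y\right)\right) = 3 \left(\left(S + y\right) + \left(S + y\right)^{2}\right) = 3 \left(S + y + \left(S + y\right)^{2}\right) = 3 S + 3 y + 3 \left(S + y\right)^{2}$)
$W{\left(B \right)} = 126$ ($W{\left(B \right)} = 3 \left(-5\right) + 3 \left(-2\right) + 3 \left(-5 - 2\right)^{2} = -15 - 6 + 3 \left(-7\right)^{2} = -15 - 6 + 3 \cdot 49 = -15 - 6 + 147 = 126$)
$r{\left(O \right)} = - \frac{1}{4}$ ($r{\left(O \right)} = - \frac{1}{2} + \frac{O \frac{1}{O}}{4} = - \frac{1}{2} + \frac{1}{4} \cdot 1 = - \frac{1}{2} + \frac{1}{4} = - \frac{1}{4}$)
$0 r{\left(W{\left(0 \right)} \right)} 24 = 0 \left(- \frac{1}{4}\right) 24 = 0 \cdot 24 = 0$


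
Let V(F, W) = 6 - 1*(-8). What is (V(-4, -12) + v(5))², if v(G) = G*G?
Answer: 1521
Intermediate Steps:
v(G) = G²
V(F, W) = 14 (V(F, W) = 6 + 8 = 14)
(V(-4, -12) + v(5))² = (14 + 5²)² = (14 + 25)² = 39² = 1521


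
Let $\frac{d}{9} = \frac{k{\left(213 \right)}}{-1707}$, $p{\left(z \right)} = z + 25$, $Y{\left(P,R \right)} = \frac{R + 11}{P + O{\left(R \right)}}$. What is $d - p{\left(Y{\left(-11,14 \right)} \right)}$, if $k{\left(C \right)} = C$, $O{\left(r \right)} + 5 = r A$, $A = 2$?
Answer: $- \frac{192593}{6828} \approx -28.206$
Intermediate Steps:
$O{\left(r \right)} = -5 + 2 r$ ($O{\left(r \right)} = -5 + r 2 = -5 + 2 r$)
$Y{\left(P,R \right)} = \frac{11 + R}{-5 + P + 2 R}$ ($Y{\left(P,R \right)} = \frac{R + 11}{P + \left(-5 + 2 R\right)} = \frac{11 + R}{-5 + P + 2 R}$)
$p{\left(z \right)} = 25 + z$
$d = - \frac{639}{569}$ ($d = 9 \frac{213}{-1707} = 9 \cdot 213 \left(- \frac{1}{1707}\right) = 9 \left(- \frac{71}{569}\right) = - \frac{639}{569} \approx -1.123$)
$d - p{\left(Y{\left(-11,14 \right)} \right)} = - \frac{639}{569} - \left(25 + \frac{11 + 14}{-5 - 11 + 2 \cdot 14}\right) = - \frac{639}{569} - \left(25 + \frac{1}{-5 - 11 + 28} \cdot 25\right) = - \frac{639}{569} - \left(25 + \frac{1}{12} \cdot 25\right) = - \frac{639}{569} - \left(25 + \frac{25}{12}\right) = - \frac{639}{569} - \frac{325}{12} = - \frac{192593}{6828}$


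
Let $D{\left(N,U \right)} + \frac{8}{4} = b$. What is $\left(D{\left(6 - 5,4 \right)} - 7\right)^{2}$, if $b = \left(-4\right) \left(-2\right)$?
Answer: $1$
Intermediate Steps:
$b = 8$
$D{\left(N,U \right)} = 6$ ($D{\left(N,U \right)} = -2 + 8 = 6$)
$\left(D{\left(6 - 5,4 \right)} - 7\right)^{2} = \left(6 - 7\right)^{2} = \left(-1\right)^{2} = 1$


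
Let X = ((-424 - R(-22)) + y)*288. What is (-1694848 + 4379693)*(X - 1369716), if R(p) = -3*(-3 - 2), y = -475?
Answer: -4384212273060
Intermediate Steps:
R(p) = 15 (R(p) = -3*(-5) = 15)
X = -263232 (X = ((-424 - 1*15) - 475)*288 = ((-424 - 15) - 475)*288 = (-439 - 475)*288 = -914*288 = -263232)
(-1694848 + 4379693)*(X - 1369716) = (-1694848 + 4379693)*(-263232 - 1369716) = 2684845*(-1632948) = -4384212273060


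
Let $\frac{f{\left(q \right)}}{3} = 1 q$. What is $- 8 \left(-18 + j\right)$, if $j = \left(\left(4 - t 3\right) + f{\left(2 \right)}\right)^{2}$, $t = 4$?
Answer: $112$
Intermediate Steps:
$f{\left(q \right)} = 3 q$ ($f{\left(q \right)} = 3 \cdot 1 q = 3 q$)
$j = 4$ ($j = \left(\left(4 - 4 \cdot 3\right) + 3 \cdot 2\right)^{2} = \left(\left(4 - 12\right) + 6\right)^{2} = \left(-8 + 6\right)^{2} = \left(-2\right)^{2} = 4$)
$- 8 \left(-18 + j\right) = - 8 \left(-18 + 4\right) = \left(-8\right) \left(-14\right) = 112$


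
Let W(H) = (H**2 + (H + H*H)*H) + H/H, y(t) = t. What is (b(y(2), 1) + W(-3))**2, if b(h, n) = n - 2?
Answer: 81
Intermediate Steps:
b(h, n) = -2 + n
W(H) = 1 + H**2 + H*(H + H**2) (W(H) = (H**2 + (H + H**2)*H) + 1 = (H**2 + H*(H + H**2)) + 1 = 1 + H**2 + H*(H + H**2))
(b(y(2), 1) + W(-3))**2 = ((-2 + 1) + (1 + (-3)**3 + 2*(-3)**2))**2 = (-1 + (1 - 27 + 2*9))**2 = (-1 + (1 - 27 + 18))**2 = (-1 - 8)**2 = (-9)**2 = 81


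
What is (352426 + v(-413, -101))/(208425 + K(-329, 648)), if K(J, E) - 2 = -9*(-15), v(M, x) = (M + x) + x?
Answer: 351811/208562 ≈ 1.6868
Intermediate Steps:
v(M, x) = M + 2*x
K(J, E) = 137 (K(J, E) = 2 - 9*(-15) = 2 + 135 = 137)
(352426 + v(-413, -101))/(208425 + K(-329, 648)) = (352426 + (-413 + 2*(-101)))/(208425 + 137) = (352426 + (-413 - 202))/208562 = (352426 - 615)*(1/208562) = 351811*(1/208562) = 351811/208562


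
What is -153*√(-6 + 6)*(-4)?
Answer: 0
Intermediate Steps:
-153*√(-6 + 6)*(-4) = -153*√0*(-4) = -0*(-4) = -153*0 = 0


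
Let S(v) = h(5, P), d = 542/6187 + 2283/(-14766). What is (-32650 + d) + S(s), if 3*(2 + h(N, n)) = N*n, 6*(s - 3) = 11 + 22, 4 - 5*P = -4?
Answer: -129685181227/3972054 ≈ -32649.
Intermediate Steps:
P = 8/5 (P = ⅘ - ⅕*(-4) = ⅘ + ⅘ = 8/5 ≈ 1.6000)
s = 17/2 (s = 3 + (11 + 22)/6 = 3 + (⅙)*33 = 3 + 11/2 = 17/2 ≈ 8.5000)
d = -88721/1324018 (d = 542*(1/6187) + 2283*(-1/14766) = 542/6187 - 761/4922 = -88721/1324018 ≈ -0.067009)
h(N, n) = -2 + N*n/3 (h(N, n) = -2 + (N*n)/3 = -2 + N*n/3)
S(v) = ⅔ (S(v) = -2 + (⅓)*5*(8/5) = -2 + 8/3 = ⅔)
(-32650 + d) + S(s) = (-32650 - 88721/1324018) + ⅔ = -43229276421/1324018 + ⅔ = -129685181227/3972054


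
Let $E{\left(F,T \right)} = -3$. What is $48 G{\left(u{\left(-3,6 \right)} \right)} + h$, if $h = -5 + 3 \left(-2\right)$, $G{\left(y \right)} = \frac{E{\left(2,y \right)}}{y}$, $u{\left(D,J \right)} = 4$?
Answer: $-47$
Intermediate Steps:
$G{\left(y \right)} = - \frac{3}{y}$
$h = -11$ ($h = -5 - 6 = -11$)
$48 G{\left(u{\left(-3,6 \right)} \right)} + h = 48 \left(- \frac{3}{4}\right) - 11 = -36 - 11 = -47$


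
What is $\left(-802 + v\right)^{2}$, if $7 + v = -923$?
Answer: $2999824$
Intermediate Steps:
$v = -930$ ($v = -7 - 923 = -930$)
$\left(-802 + v\right)^{2} = \left(-802 - 930\right)^{2} = \left(-1732\right)^{2} = 2999824$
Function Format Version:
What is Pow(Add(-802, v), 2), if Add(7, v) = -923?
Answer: 2999824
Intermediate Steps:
v = -930 (v = Add(-7, -923) = -930)
Pow(Add(-802, v), 2) = Pow(Add(-802, -930), 2) = Pow(-1732, 2) = 2999824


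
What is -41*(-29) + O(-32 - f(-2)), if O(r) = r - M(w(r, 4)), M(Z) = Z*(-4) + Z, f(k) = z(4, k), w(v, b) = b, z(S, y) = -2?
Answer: 1171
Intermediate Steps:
f(k) = -2
M(Z) = -3*Z (M(Z) = -4*Z + Z = -3*Z)
O(r) = 12 + r (O(r) = r - (-3)*4 = r - 1*(-12) = r + 12 = 12 + r)
-41*(-29) + O(-32 - f(-2)) = -41*(-29) + (12 + (-32 - 1*(-2))) = 1189 + (12 + (-32 + 2)) = 1189 + (12 - 30) = 1189 - 18 = 1171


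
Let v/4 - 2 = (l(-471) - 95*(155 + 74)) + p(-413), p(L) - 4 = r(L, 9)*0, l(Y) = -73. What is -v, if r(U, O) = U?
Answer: 87288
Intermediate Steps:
p(L) = 4 (p(L) = 4 + L*0 = 4 + 0 = 4)
v = -87288 (v = 8 + 4*((-73 - 95*(155 + 74)) + 4) = 8 + 4*((-73 - 95*229) + 4) = 8 + 4*((-73 - 21755) + 4) = 8 + 4*(-21828 + 4) = 8 + 4*(-21824) = 8 - 87296 = -87288)
-v = -1*(-87288) = 87288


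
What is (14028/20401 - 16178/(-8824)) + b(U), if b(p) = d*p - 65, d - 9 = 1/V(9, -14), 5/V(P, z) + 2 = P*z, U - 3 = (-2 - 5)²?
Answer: -416598176767/450046060 ≈ -925.68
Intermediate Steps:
U = 52 (U = 3 + (-2 - 5)² = 3 + (-7)² = 3 + 49 = 52)
V(P, z) = 5/(-2 + P*z)
d = -83/5 (d = 9 + 1/(5/(-2 + 9*(-14))) = 9 + 1/(5/(-2 - 126)) = 9 + 1/(5/(-128)) = 9 + 1/(5*(-1/128)) = 9 + 1/(-5/128) = 9 - 128/5 = -83/5 ≈ -16.600)
b(p) = -65 - 83*p/5 (b(p) = -83*p/5 - 65 = -65 - 83*p/5)
(14028/20401 - 16178/(-8824)) + b(U) = (14028/20401 - 16178/(-8824)) + (-65 - 83/5*52) = (14028*(1/20401) - 16178*(-1/8824)) + (-65 - 4316/5) = (14028/20401 + 8089/4412) - 4641/5 = 226915225/90009212 - 4641/5 = -416598176767/450046060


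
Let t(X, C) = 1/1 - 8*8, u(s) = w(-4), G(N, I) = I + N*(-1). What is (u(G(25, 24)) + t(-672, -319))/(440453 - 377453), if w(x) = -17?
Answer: -2/1575 ≈ -0.0012698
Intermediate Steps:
G(N, I) = I - N
u(s) = -17
t(X, C) = -63 (t(X, C) = 1*1 - 64 = 1 - 64 = -63)
(u(G(25, 24)) + t(-672, -319))/(440453 - 377453) = (-17 - 63)/(440453 - 377453) = -80/63000 = -80*1/63000 = -2/1575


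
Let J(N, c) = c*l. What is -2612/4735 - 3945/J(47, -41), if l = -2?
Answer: -18893759/388270 ≈ -48.661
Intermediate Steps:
J(N, c) = -2*c (J(N, c) = c*(-2) = -2*c)
-2612/4735 - 3945/J(47, -41) = -2612/4735 - 3945/((-2*(-41))) = -2612*1/4735 - 3945/82 = -2612/4735 - 3945*1/82 = -2612/4735 - 3945/82 = -18893759/388270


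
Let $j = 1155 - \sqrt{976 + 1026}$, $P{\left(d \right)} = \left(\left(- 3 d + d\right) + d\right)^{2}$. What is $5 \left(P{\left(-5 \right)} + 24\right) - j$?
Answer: $-910 + \sqrt{2002} \approx -865.26$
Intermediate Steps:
$P{\left(d \right)} = d^{2}$ ($P{\left(d \right)} = \left(- 2 d + d\right)^{2} = \left(- d\right)^{2} = d^{2}$)
$j = 1155 - \sqrt{2002} \approx 1110.3$
$5 \left(P{\left(-5 \right)} + 24\right) - j = 5 \left(\left(-5\right)^{2} + 24\right) - \left(1155 - \sqrt{2002}\right) = 5 \left(25 + 24\right) - \left(1155 - \sqrt{2002}\right) = 5 \cdot 49 - \left(1155 - \sqrt{2002}\right) = 245 - \left(1155 - \sqrt{2002}\right) = -910 + \sqrt{2002}$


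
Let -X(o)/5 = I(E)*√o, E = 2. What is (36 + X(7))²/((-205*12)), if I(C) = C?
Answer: -499/615 + 12*√7/41 ≈ -0.037016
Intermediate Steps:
X(o) = -10*√o
(36 + X(7))²/((-205*12)) = (36 - 10*√7)²/((-205*12)) = (36 - 10*√7)²/(-2460) = (36 - 10*√7)²*(-1/2460) = -(36 - 10*√7)²/2460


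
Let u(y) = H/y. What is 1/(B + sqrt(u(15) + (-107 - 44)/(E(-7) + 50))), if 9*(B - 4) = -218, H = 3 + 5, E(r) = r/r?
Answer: -139230/2832253 - 27*I*sqrt(157845)/2832253 ≈ -0.049159 - 0.0037875*I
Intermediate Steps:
E(r) = 1
H = 8
B = -182/9 (B = 4 + (1/9)*(-218) = 4 - 218/9 = -182/9 ≈ -20.222)
u(y) = 8/y
1/(B + sqrt(u(15) + (-107 - 44)/(E(-7) + 50))) = 1/(-182/9 + sqrt(8/15 + (-107 - 44)/(1 + 50))) = 1/(-182/9 + sqrt(8*(1/15) - 151/51)) = 1/(-182/9 + sqrt(8/15 - 151*1/51)) = 1/(-182/9 + sqrt(8/15 - 151/51)) = 1/(-182/9 + sqrt(-619/255)) = 1/(-182/9 + I*sqrt(157845)/255)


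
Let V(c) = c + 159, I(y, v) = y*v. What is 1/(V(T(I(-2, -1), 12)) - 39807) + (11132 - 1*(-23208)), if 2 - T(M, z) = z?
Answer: 1361855719/39658 ≈ 34340.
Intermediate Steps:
I(y, v) = v*y
T(M, z) = 2 - z
V(c) = 159 + c
1/(V(T(I(-2, -1), 12)) - 39807) + (11132 - 1*(-23208)) = 1/((159 + (2 - 1*12)) - 39807) + (11132 - 1*(-23208)) = 1/((159 + (2 - 12)) - 39807) + (11132 + 23208) = 1/((159 - 10) - 39807) + 34340 = 1/(149 - 39807) + 34340 = 1/(-39658) + 34340 = -1/39658 + 34340 = 1361855719/39658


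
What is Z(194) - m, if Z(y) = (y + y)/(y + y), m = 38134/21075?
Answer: -17059/21075 ≈ -0.80944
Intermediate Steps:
m = 38134/21075 (m = 38134*(1/21075) = 38134/21075 ≈ 1.8094)
Z(y) = 1 (Z(y) = (2*y)/((2*y)) = (2*y)*(1/(2*y)) = 1)
Z(194) - m = 1 - 1*38134/21075 = 1 - 38134/21075 = -17059/21075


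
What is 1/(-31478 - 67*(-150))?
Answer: -1/21428 ≈ -4.6668e-5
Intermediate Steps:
1/(-31478 - 67*(-150)) = 1/(-31478 + 10050) = 1/(-21428) = -1/21428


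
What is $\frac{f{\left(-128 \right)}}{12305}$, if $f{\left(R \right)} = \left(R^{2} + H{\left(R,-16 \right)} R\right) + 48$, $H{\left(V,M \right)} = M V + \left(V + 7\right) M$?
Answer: $- \frac{98704}{2461} \approx -40.107$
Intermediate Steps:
$H{\left(V,M \right)} = M V + M \left(7 + V\right)$ ($H{\left(V,M \right)} = M V + \left(7 + V\right) M = M V + M \left(7 + V\right)$)
$f{\left(R \right)} = 48 + R^{2} + R \left(-112 - 32 R\right)$ ($f{\left(R \right)} = \left(R^{2} + - 16 \left(7 + 2 R\right) R\right) + 48 = \left(R^{2} + \left(-112 - 32 R\right) R\right) + 48 = \left(R^{2} + R \left(-112 - 32 R\right)\right) + 48 = 48 + R^{2} + R \left(-112 - 32 R\right)$)
$\frac{f{\left(-128 \right)}}{12305} = \frac{48 - -14336 - 31 \left(-128\right)^{2}}{12305} = \left(48 + 14336 - 507904\right) \frac{1}{12305} = \left(-493520\right) \frac{1}{12305} = - \frac{98704}{2461}$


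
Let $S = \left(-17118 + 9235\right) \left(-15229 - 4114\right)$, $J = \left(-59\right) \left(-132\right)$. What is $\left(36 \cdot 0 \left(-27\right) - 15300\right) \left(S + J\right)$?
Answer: $-2333076452100$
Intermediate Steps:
$J = 7788$
$S = 152480869$ ($S = \left(-7883\right) \left(-19343\right) = 152480869$)
$\left(36 \cdot 0 \left(-27\right) - 15300\right) \left(S + J\right) = \left(36 \cdot 0 \left(-27\right) - 15300\right) \left(152480869 + 7788\right) = \left(0 \left(-27\right) - 15300\right) 152488657 = \left(0 - 15300\right) 152488657 = \left(-15300\right) 152488657 = -2333076452100$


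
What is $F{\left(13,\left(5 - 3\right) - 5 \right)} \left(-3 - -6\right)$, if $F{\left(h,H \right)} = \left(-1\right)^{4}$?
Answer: $3$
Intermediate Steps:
$F{\left(h,H \right)} = 1$
$F{\left(13,\left(5 - 3\right) - 5 \right)} \left(-3 - -6\right) = 1 \left(-3 - -6\right) = 1 \left(-3 + 6\right) = 1 \cdot 3 = 3$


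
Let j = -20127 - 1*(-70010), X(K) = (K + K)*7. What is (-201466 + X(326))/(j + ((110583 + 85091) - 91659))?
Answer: -98451/76949 ≈ -1.2794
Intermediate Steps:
X(K) = 14*K (X(K) = (2*K)*7 = 14*K)
j = 49883 (j = -20127 + 70010 = 49883)
(-201466 + X(326))/(j + ((110583 + 85091) - 91659)) = (-201466 + 14*326)/(49883 + ((110583 + 85091) - 91659)) = (-201466 + 4564)/(49883 + (195674 - 91659)) = -196902/(49883 + 104015) = -196902/153898 = -196902*1/153898 = -98451/76949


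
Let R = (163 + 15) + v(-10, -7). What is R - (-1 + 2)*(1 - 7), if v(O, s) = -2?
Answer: 182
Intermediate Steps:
R = 176 (R = (163 + 15) - 2 = 178 - 2 = 176)
R - (-1 + 2)*(1 - 7) = 176 - (-1 + 2)*(1 - 7) = 176 - (-6) = 176 - 1*(-6) = 176 + 6 = 182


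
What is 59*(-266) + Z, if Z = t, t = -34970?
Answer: -50664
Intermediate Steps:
Z = -34970
59*(-266) + Z = 59*(-266) - 34970 = -15694 - 34970 = -50664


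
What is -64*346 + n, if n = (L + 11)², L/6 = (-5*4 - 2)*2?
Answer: 41865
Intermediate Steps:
L = -264 (L = 6*((-5*4 - 2)*2) = 6*((-20 - 2)*2) = 6*(-22*2) = 6*(-44) = -264)
n = 64009 (n = (-264 + 11)² = (-253)² = 64009)
-64*346 + n = -64*346 + 64009 = -22144 + 64009 = 41865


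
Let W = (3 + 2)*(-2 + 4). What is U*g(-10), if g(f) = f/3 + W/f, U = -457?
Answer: 5941/3 ≈ 1980.3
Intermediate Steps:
W = 10 (W = 5*2 = 10)
g(f) = 10/f + f/3 (g(f) = f/3 + 10/f = 10/f + f/3)
U*g(-10) = -457*(10/(-10) + (⅓)*(-10)) = -457*(10*(-⅒) - 10/3) = -457*(-1 - 10/3) = -457*(-13/3) = 5941/3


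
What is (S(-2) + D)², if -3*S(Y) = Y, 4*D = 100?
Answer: 5929/9 ≈ 658.78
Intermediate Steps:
D = 25 (D = (¼)*100 = 25)
S(Y) = -Y/3
(S(-2) + D)² = (-⅓*(-2) + 25)² = (⅔ + 25)² = (77/3)² = 5929/9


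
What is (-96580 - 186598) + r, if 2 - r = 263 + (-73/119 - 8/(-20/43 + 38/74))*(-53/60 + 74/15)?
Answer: -7402841521/26180 ≈ -2.8277e+5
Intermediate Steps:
r = 10758519/26180 (r = 2 - (263 + (-73/119 - 8/(-20/43 + 38/74))*(-53/60 + 74/15)) = 2 - (263 + (-73*1/119 - 8/(-20*1/43 + 38*(1/74)))*(-53*1/60 + 74*(1/15))) = 2 - (263 + (-73/119 - 8/(-20/43 + 19/37))*(-53/60 + 74/15)) = 2 - (263 + (-73/119 - 8/77/1591)*(81/20)) = 2 - (263 + (-73/119 - 8*1591/77)*(81/20)) = 2 - (263 + (-73/119 - 12728/77)*(81/20)) = 2 - (263 - 217179/1309*81/20) = 2 - (263 - 17591499/26180) = 2 - 1*(-10706159/26180) = 2 + 10706159/26180 = 10758519/26180 ≈ 410.94)
(-96580 - 186598) + r = (-96580 - 186598) + 10758519/26180 = -283178 + 10758519/26180 = -7402841521/26180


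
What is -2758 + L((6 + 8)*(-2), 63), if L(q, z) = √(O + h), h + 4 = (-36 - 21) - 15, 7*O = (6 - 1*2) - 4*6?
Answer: -2758 + 2*I*√966/7 ≈ -2758.0 + 8.8802*I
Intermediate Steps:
O = -20/7 (O = ((6 - 1*2) - 4*6)/7 = ((6 - 2) - 24)/7 = (4 - 24)/7 = (⅐)*(-20) = -20/7 ≈ -2.8571)
h = -76 (h = -4 + ((-36 - 21) - 15) = -4 + (-57 - 15) = -4 - 72 = -76)
L(q, z) = 2*I*√966/7 (L(q, z) = √(-20/7 - 76) = √(-552/7) = 2*I*√966/7)
-2758 + L((6 + 8)*(-2), 63) = -2758 + 2*I*√966/7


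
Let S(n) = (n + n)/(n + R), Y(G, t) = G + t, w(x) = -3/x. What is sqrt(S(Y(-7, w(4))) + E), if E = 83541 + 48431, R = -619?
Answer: sqrt(829450642062)/2507 ≈ 363.28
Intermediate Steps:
E = 131972
S(n) = 2*n/(-619 + n) (S(n) = (n + n)/(n - 619) = (2*n)/(-619 + n) = 2*n/(-619 + n))
sqrt(S(Y(-7, w(4))) + E) = sqrt(2*(-7 - 3/4)/(-619 + (-7 - 3/4)) + 131972) = sqrt(2*(-31/4)/(-619 - 31/4) + 131972) = sqrt(2*(-31/4)/(-2507/4) + 131972) = sqrt(2*(-31/4)*(-4/2507) + 131972) = sqrt(62/2507 + 131972) = sqrt(330853866/2507) = sqrt(829450642062)/2507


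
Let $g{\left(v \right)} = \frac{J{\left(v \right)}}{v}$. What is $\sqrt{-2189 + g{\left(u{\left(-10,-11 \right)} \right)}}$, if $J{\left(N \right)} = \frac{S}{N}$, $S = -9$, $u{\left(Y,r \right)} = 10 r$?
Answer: $\frac{i \sqrt{26486909}}{110} \approx 46.787 i$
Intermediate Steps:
$J{\left(N \right)} = - \frac{9}{N}$
$g{\left(v \right)} = - \frac{9}{v^{2}}$ ($g{\left(v \right)} = \frac{\left(-9\right) \frac{1}{v}}{v} = - \frac{9}{v^{2}}$)
$\sqrt{-2189 + g{\left(u{\left(-10,-11 \right)} \right)}} = \sqrt{-2189 - \frac{9}{12100}} = \sqrt{- \frac{26486909}{12100}} = \frac{i \sqrt{26486909}}{110}$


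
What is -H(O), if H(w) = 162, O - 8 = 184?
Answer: -162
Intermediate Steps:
O = 192 (O = 8 + 184 = 192)
-H(O) = -1*162 = -162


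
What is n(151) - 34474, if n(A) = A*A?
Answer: -11673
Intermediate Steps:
n(A) = A²
n(151) - 34474 = 151² - 34474 = 22801 - 34474 = -11673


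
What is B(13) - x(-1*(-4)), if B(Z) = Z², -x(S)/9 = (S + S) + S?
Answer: 277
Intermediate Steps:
x(S) = -27*S (x(S) = -9*((S + S) + S) = -9*(2*S + S) = -27*S)
B(13) - x(-1*(-4)) = 13² - (-27)*(-1*(-4)) = 169 - (-27)*4 = 169 - 1*(-108) = 169 + 108 = 277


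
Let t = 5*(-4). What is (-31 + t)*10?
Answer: -510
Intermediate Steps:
t = -20
(-31 + t)*10 = (-31 - 20)*10 = -51*10 = -510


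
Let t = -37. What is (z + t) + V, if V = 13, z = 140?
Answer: 116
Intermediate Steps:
(z + t) + V = (140 - 37) + 13 = 103 + 13 = 116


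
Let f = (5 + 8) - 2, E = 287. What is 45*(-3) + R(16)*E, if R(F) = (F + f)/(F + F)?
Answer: 3429/32 ≈ 107.16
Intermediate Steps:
f = 11 (f = 13 - 2 = 11)
R(F) = (11 + F)/(2*F) (R(F) = (F + 11)/(F + F) = (11 + F)/((2*F)) = (11 + F)*(1/(2*F)) = (11 + F)/(2*F))
45*(-3) + R(16)*E = 45*(-3) + ((½)*(11 + 16)/16)*287 = -135 + ((½)*(1/16)*27)*287 = -135 + (27/32)*287 = -135 + 7749/32 = 3429/32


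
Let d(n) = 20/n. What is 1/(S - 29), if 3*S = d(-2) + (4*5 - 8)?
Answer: -3/85 ≈ -0.035294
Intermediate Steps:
S = ⅔ (S = (20/(-2) + (4*5 - 8))/3 = (20*(-½) + (20 - 8))/3 = (-10 + 12)/3 = (⅓)*2 = ⅔ ≈ 0.66667)
1/(S - 29) = 1/(⅔ - 29) = 1/(-85/3) = -3/85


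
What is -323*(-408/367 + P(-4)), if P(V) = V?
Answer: 605948/367 ≈ 1651.1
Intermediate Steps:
-323*(-408/367 + P(-4)) = -323*(-408/367 - 4) = -323*(-1876/367) = 605948/367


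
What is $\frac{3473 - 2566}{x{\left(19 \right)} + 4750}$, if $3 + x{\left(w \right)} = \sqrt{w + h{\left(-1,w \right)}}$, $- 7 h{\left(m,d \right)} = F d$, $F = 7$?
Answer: $\frac{907}{4747} \approx 0.19107$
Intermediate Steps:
$h{\left(m,d \right)} = - d$ ($h{\left(m,d \right)} = - \frac{7 d}{7} = - d$)
$x{\left(w \right)} = -3$ ($x{\left(w \right)} = -3 + \sqrt{w - w} = -3 + \sqrt{0} = -3 + 0 = -3$)
$\frac{3473 - 2566}{x{\left(19 \right)} + 4750} = \frac{3473 - 2566}{-3 + 4750} = \frac{907}{4747}$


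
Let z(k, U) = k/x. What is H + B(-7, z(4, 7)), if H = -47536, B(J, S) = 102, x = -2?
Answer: -47434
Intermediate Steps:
z(k, U) = -k/2 (z(k, U) = k/(-2) = k*(-½) = -k/2)
H + B(-7, z(4, 7)) = -47536 + 102 = -47434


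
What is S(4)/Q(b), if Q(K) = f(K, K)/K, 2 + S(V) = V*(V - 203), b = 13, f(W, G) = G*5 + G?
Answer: -133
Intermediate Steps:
f(W, G) = 6*G (f(W, G) = 5*G + G = 6*G)
S(V) = -2 + V*(-203 + V) (S(V) = -2 + V*(V - 203) = -2 + V*(-203 + V))
Q(K) = 6 (Q(K) = (6*K)/K = 6)
S(4)/Q(b) = (-2 + 4**2 - 203*4)/6 = (-2 + 16 - 812)*(1/6) = -798*1/6 = -133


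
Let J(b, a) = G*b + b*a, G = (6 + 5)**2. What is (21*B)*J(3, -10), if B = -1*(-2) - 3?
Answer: -6993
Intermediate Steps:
B = -1 (B = 2 - 3 = -1)
G = 121 (G = 11**2 = 121)
J(b, a) = 121*b + a*b (J(b, a) = 121*b + b*a = 121*b + a*b)
(21*B)*J(3, -10) = (21*(-1))*(3*(121 - 10)) = -63*111 = -21*333 = -6993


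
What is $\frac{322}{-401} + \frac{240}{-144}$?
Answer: $- \frac{2971}{1203} \approx -2.4697$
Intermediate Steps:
$\frac{322}{-401} + \frac{240}{-144} = 322 \left(- \frac{1}{401}\right) + 240 \left(- \frac{1}{144}\right) = - \frac{322}{401} - \frac{5}{3} = - \frac{2971}{1203}$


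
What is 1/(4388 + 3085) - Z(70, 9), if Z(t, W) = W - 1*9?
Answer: 1/7473 ≈ 0.00013381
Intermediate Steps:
Z(t, W) = -9 + W (Z(t, W) = W - 9 = -9 + W)
1/(4388 + 3085) - Z(70, 9) = 1/(4388 + 3085) - (-9 + 9) = 1/7473 - 1*0 = 1/7473 + 0 = 1/7473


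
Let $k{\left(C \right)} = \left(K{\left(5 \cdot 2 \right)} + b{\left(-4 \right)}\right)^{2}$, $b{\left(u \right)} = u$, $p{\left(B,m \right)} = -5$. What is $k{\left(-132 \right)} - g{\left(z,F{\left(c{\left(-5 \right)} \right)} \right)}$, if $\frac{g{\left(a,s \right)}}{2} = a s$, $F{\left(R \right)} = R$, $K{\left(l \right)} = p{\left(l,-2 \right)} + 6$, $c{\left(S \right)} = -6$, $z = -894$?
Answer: $-10719$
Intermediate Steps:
$K{\left(l \right)} = 1$ ($K{\left(l \right)} = -5 + 6 = 1$)
$k{\left(C \right)} = 9$ ($k{\left(C \right)} = \left(1 - 4\right)^{2} = \left(-3\right)^{2} = 9$)
$g{\left(a,s \right)} = 2 a s$
$k{\left(-132 \right)} - g{\left(z,F{\left(c{\left(-5 \right)} \right)} \right)} = 9 - 2 \left(-894\right) \left(-6\right) = 9 - 10728 = -10719$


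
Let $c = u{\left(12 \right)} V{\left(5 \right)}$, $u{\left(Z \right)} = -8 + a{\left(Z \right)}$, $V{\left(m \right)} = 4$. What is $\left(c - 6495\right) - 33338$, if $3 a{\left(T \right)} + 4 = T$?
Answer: $- \frac{119563}{3} \approx -39854.0$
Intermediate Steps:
$a{\left(T \right)} = - \frac{4}{3} + \frac{T}{3}$
$u{\left(Z \right)} = - \frac{28}{3} + \frac{Z}{3}$ ($u{\left(Z \right)} = -8 + \left(- \frac{4}{3} + \frac{Z}{3}\right) = - \frac{28}{3} + \frac{Z}{3}$)
$c = - \frac{64}{3}$ ($c = \left(- \frac{28}{3} + \frac{1}{3} \cdot 12\right) 4 = \left(- \frac{28}{3} + 4\right) 4 = \left(- \frac{16}{3}\right) 4 = - \frac{64}{3} \approx -21.333$)
$\left(c - 6495\right) - 33338 = \left(- \frac{64}{3} - 6495\right) - 33338 = - \frac{19549}{3} - 33338 = - \frac{119563}{3}$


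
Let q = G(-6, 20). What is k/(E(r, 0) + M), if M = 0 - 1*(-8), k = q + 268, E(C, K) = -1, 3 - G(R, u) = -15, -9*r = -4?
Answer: 286/7 ≈ 40.857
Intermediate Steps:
r = 4/9 (r = -⅑*(-4) = 4/9 ≈ 0.44444)
G(R, u) = 18 (G(R, u) = 3 - 1*(-15) = 3 + 15 = 18)
q = 18
k = 286 (k = 18 + 268 = 286)
M = 8 (M = 0 + 8 = 8)
k/(E(r, 0) + M) = 286/(-1 + 8) = 286/7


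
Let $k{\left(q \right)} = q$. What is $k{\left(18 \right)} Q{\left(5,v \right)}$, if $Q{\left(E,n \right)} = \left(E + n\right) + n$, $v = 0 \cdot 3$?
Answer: $90$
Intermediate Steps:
$v = 0$
$Q{\left(E,n \right)} = E + 2 n$
$k{\left(18 \right)} Q{\left(5,v \right)} = 18 \left(5 + 2 \cdot 0\right) = 18 \left(5 + 0\right) = 18 \cdot 5 = 90$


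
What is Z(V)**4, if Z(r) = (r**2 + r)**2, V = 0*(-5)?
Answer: 0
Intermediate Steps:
V = 0
Z(r) = (r + r**2)**2
Z(V)**4 = (0**2*(1 + 0)**2)**4 = (0*1**2)**4 = (0*1)**4 = 0**4 = 0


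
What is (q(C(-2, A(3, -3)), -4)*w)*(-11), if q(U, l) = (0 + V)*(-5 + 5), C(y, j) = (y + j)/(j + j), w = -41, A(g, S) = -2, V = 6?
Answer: 0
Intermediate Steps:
C(y, j) = (j + y)/(2*j) (C(y, j) = (j + y)/((2*j)) = (j + y)*(1/(2*j)) = (j + y)/(2*j))
q(U, l) = 0 (q(U, l) = (0 + 6)*(-5 + 5) = 6*0 = 0)
(q(C(-2, A(3, -3)), -4)*w)*(-11) = (0*(-41))*(-11) = 0*(-11) = 0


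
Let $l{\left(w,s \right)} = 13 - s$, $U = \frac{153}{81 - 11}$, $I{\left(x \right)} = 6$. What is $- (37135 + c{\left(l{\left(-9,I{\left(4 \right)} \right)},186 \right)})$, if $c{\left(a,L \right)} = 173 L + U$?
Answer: $- \frac{4852063}{70} \approx -69315.0$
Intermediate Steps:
$U = \frac{153}{70}$ ($U = \frac{153}{81 - 11} = \frac{153}{70} \approx 2.1857$)
$c{\left(a,L \right)} = \frac{153}{70} + 173 L$ ($c{\left(a,L \right)} = 173 L + \frac{153}{70} = \frac{153}{70} + 173 L$)
$- (37135 + c{\left(l{\left(-9,I{\left(4 \right)} \right)},186 \right)}) = - (37135 + \left(\frac{153}{70} + 173 \cdot 186\right)) = - (37135 + \left(\frac{153}{70} + 32178\right)) = - (37135 + \frac{2252613}{70}) = \left(-1\right) \frac{4852063}{70} = - \frac{4852063}{70}$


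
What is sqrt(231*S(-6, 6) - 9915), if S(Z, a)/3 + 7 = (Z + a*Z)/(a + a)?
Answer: I*sqrt(68766)/2 ≈ 131.12*I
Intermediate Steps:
S(Z, a) = -21 + 3*(Z + Z*a)/(2*a) (S(Z, a) = -21 + 3*((Z + a*Z)/(a + a)) = -21 + 3*((Z + Z*a)/((2*a))) = -21 + 3*((Z + Z*a)*(1/(2*a))) = -21 + 3*((Z + Z*a)/(2*a)) = -21 + 3*(Z + Z*a)/(2*a))
sqrt(231*S(-6, 6) - 9915) = sqrt(231*((3/2)*(-6 + 6*(-14 - 6))/6) - 9915) = sqrt(231*((3/2)*(1/6)*(-6 + 6*(-20))) - 9915) = sqrt(231*((3/2)*(1/6)*(-6 - 120)) - 9915) = sqrt(231*((3/2)*(1/6)*(-126)) - 9915) = sqrt(231*(-63/2) - 9915) = sqrt(-14553/2 - 9915) = sqrt(-34383/2) = I*sqrt(68766)/2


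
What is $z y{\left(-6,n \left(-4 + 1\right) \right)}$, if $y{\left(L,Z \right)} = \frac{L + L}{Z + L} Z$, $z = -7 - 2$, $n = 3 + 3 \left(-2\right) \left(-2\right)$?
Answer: $\frac{1620}{17} \approx 95.294$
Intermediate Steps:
$n = 15$ ($n = 3 - -12 = 3 + 12 = 15$)
$z = -9$ ($z = -7 - 2 = -9$)
$y{\left(L,Z \right)} = \frac{2 L Z}{L + Z}$ ($y{\left(L,Z \right)} = \frac{2 L}{L + Z} Z = \frac{2 L Z}{L + Z}$)
$z y{\left(-6,n \left(-4 + 1\right) \right)} = - 9 \cdot 2 \left(-6\right) 15 \left(-4 + 1\right) \frac{1}{-6 + 15 \left(-4 + 1\right)} = - 9 \cdot 2 \left(-6\right) 15 \left(-3\right) \frac{1}{-6 + 15 \left(-3\right)} = - 9 \cdot 2 \left(-6\right) \left(-45\right) \frac{1}{-6 - 45} = - 9 \cdot 2 \left(-6\right) \left(-45\right) \frac{1}{-51} = - 9 \cdot 2 \left(-6\right) \left(-45\right) \left(- \frac{1}{51}\right) = \left(-9\right) \left(- \frac{180}{17}\right) = \frac{1620}{17}$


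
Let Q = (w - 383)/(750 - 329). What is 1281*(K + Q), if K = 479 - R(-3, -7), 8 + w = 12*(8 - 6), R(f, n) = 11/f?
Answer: 259832489/421 ≈ 6.1718e+5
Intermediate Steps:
w = 16 (w = -8 + 12*(8 - 6) = -8 + 12*2 = -8 + 24 = 16)
K = 1448/3 (K = 479 - 11/(-3) = 479 - 11*(-1)/3 = 479 - 1*(-11/3) = 479 + 11/3 = 1448/3 ≈ 482.67)
Q = -367/421 (Q = (16 - 383)/(750 - 329) = -367/421 ≈ -0.87173)
1281*(K + Q) = 1281*(1448/3 - 367/421) = 1281*(608507/1263) = 259832489/421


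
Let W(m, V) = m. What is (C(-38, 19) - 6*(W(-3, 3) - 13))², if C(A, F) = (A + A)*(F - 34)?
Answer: 1527696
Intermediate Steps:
C(A, F) = 2*A*(-34 + F) (C(A, F) = (2*A)*(-34 + F) = 2*A*(-34 + F))
(C(-38, 19) - 6*(W(-3, 3) - 13))² = (2*(-38)*(-34 + 19) - 6*(-3 - 13))² = (2*(-38)*(-15) - 6*(-16))² = (1140 + 96)² = 1236² = 1527696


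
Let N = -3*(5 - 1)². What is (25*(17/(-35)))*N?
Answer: 4080/7 ≈ 582.86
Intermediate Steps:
N = -48 (N = -3*4² = -3*16 = -48)
(25*(17/(-35)))*N = (25*(17/(-35)))*(-48) = (25*(17*(-1/35)))*(-48) = (25*(-17/35))*(-48) = -85/7*(-48) = 4080/7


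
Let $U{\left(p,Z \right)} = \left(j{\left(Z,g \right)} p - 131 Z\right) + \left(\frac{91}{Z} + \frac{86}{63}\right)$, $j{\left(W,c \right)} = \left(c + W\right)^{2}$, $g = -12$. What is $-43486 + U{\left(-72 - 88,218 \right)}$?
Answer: $- \frac{94239991655}{13734} \approx -6.8618 \cdot 10^{6}$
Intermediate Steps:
$j{\left(W,c \right)} = \left(W + c\right)^{2}$
$U{\left(p,Z \right)} = \frac{86}{63} - 131 Z + \frac{91}{Z} + p \left(-12 + Z\right)^{2}$ ($U{\left(p,Z \right)} = \left(\left(Z - 12\right)^{2} p - 131 Z\right) + \left(\frac{91}{Z} + \frac{86}{63}\right) = \left(\left(-12 + Z\right)^{2} p - 131 Z\right) + \left(\frac{91}{Z} + 86 \cdot \frac{1}{63}\right) = \left(p \left(-12 + Z\right)^{2} - 131 Z\right) + \left(\frac{91}{Z} + \frac{86}{63}\right) = \left(- 131 Z + p \left(-12 + Z\right)^{2}\right) + \left(\frac{86}{63} + \frac{91}{Z}\right) = \frac{86}{63} - 131 Z + \frac{91}{Z} + p \left(-12 + Z\right)^{2}$)
$-43486 + U{\left(-72 - 88,218 \right)} = -43486 + \left(\frac{86}{63} - 28558 + \frac{91}{218} + \left(-72 - 88\right) \left(-12 + 218\right)^{2}\right) = -43486 + \left(\frac{86}{63} - 28558 + 91 \cdot \frac{1}{218} - 160 \cdot 206^{2}\right) = -43486 + \left(\frac{86}{63} - 28558 + \frac{91}{218} - 6789760\right) = -43486 - \frac{93642754931}{13734} = - \frac{94239991655}{13734}$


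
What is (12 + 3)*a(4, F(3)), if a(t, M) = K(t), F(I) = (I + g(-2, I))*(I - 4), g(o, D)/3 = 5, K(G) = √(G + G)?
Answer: 30*√2 ≈ 42.426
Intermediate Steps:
K(G) = √2*√G (K(G) = √(2*G) = √2*√G)
g(o, D) = 15 (g(o, D) = 3*5 = 15)
F(I) = (-4 + I)*(15 + I) (F(I) = (I + 15)*(I - 4) = (15 + I)*(-4 + I) = (-4 + I)*(15 + I))
a(t, M) = √2*√t
(12 + 3)*a(4, F(3)) = (12 + 3)*(√2*√4) = 15*(√2*2) = 15*(2*√2) = 30*√2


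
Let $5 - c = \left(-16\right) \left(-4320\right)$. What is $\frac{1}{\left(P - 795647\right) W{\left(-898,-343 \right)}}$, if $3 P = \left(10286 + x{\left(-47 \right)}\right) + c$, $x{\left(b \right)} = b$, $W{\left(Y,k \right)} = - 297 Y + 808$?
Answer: $- \frac{3}{654290288938} \approx -4.5851 \cdot 10^{-12}$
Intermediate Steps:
$c = -69115$ ($c = 5 - \left(-16\right) \left(-4320\right) = 5 - 69120 = -69115$)
$W{\left(Y,k \right)} = 808 - 297 Y$
$P = - \frac{58876}{3}$ ($P = \frac{\left(10286 - 47\right) - 69115}{3} = \frac{10239 - 69115}{3} = \frac{1}{3} \left(-58876\right) = - \frac{58876}{3} \approx -19625.0$)
$\frac{1}{\left(P - 795647\right) W{\left(-898,-343 \right)}} = \frac{1}{\left(- \frac{58876}{3} - 795647\right) \left(808 - -266706\right)} = \frac{1}{\left(- \frac{2445817}{3}\right) \left(808 + 266706\right)} = - \frac{3}{2445817 \cdot 267514} = \left(- \frac{3}{2445817}\right) \frac{1}{267514} = - \frac{3}{654290288938}$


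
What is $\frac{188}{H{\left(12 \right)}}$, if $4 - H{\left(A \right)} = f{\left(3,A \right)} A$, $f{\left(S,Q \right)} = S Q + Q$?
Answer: $- \frac{47}{143} \approx -0.32867$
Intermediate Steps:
$f{\left(S,Q \right)} = Q + Q S$ ($f{\left(S,Q \right)} = Q S + Q = Q + Q S$)
$H{\left(A \right)} = 4 - 4 A^{2}$ ($H{\left(A \right)} = 4 - A \left(1 + 3\right) A = 4 - A 4 A = 4 - 4 A A = 4 - 4 A^{2}$)
$\frac{188}{H{\left(12 \right)}} = \frac{188}{4 - 4 \cdot 12^{2}} = \frac{188}{4 - 576} = \frac{188}{-572} = 188 \left(- \frac{1}{572}\right) = - \frac{47}{143}$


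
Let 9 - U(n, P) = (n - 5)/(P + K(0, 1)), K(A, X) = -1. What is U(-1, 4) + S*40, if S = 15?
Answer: 611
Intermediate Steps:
U(n, P) = 9 - (-5 + n)/(-1 + P) (U(n, P) = 9 - (n - 5)/(P - 1) = 9 - (-5 + n)/(-1 + P))
U(-1, 4) + S*40 = (-4 - 1*(-1) + 9*4)/(-1 + 4) + 15*40 = (-4 + 1 + 36)/3 + 600 = (⅓)*33 + 600 = 11 + 600 = 611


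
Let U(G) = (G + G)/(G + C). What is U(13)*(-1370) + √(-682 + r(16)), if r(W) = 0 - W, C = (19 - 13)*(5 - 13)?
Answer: 7124/7 + I*√698 ≈ 1017.7 + 26.42*I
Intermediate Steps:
C = -48 (C = 6*(-8) = -48)
r(W) = -W
U(G) = 2*G/(-48 + G) (U(G) = (G + G)/(G - 48) = (2*G)/(-48 + G) = 2*G/(-48 + G))
U(13)*(-1370) + √(-682 + r(16)) = (2*13/(-48 + 13))*(-1370) + √(-682 - 1*16) = (2*13/(-35))*(-1370) + √(-682 - 16) = (2*13*(-1/35))*(-1370) + √(-698) = -26/35*(-1370) + I*√698 = 7124/7 + I*√698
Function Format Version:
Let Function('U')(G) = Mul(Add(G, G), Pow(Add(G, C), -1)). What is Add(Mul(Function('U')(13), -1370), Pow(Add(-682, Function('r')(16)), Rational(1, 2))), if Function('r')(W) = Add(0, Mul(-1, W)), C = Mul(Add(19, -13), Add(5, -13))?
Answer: Add(Rational(7124, 7), Mul(I, Pow(698, Rational(1, 2)))) ≈ Add(1017.7, Mul(26.420, I))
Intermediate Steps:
C = -48 (C = Mul(6, -8) = -48)
Function('r')(W) = Mul(-1, W)
Function('U')(G) = Mul(2, G, Pow(Add(-48, G), -1)) (Function('U')(G) = Mul(Add(G, G), Pow(Add(G, -48), -1)) = Mul(Mul(2, G), Pow(Add(-48, G), -1)) = Mul(2, G, Pow(Add(-48, G), -1)))
Add(Mul(Function('U')(13), -1370), Pow(Add(-682, Function('r')(16)), Rational(1, 2))) = Add(Mul(Mul(2, 13, Pow(Add(-48, 13), -1)), -1370), Pow(Add(-682, Mul(-1, 16)), Rational(1, 2))) = Add(Mul(Mul(2, 13, Pow(-35, -1)), -1370), Pow(Add(-682, -16), Rational(1, 2))) = Add(Mul(Mul(2, 13, Rational(-1, 35)), -1370), Pow(-698, Rational(1, 2))) = Add(Mul(Rational(-26, 35), -1370), Mul(I, Pow(698, Rational(1, 2)))) = Add(Rational(7124, 7), Mul(I, Pow(698, Rational(1, 2))))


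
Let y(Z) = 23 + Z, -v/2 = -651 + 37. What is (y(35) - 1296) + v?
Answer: -10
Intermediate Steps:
v = 1228 (v = -2*(-651 + 37) = -2*(-614) = 1228)
(y(35) - 1296) + v = ((23 + 35) - 1296) + 1228 = (58 - 1296) + 1228 = -1238 + 1228 = -10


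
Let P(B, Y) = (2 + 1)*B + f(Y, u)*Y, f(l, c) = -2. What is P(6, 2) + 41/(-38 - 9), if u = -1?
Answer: 617/47 ≈ 13.128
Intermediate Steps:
P(B, Y) = -2*Y + 3*B (P(B, Y) = (2 + 1)*B - 2*Y = 3*B - 2*Y = -2*Y + 3*B)
P(6, 2) + 41/(-38 - 9) = (-2*2 + 3*6) + 41/(-38 - 9) = (-4 + 18) + 41/(-47) = 14 + 41*(-1/47) = 14 - 41/47 = 617/47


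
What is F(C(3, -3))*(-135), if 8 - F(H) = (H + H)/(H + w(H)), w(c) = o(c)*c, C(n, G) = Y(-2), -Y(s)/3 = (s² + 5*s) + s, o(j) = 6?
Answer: -7290/7 ≈ -1041.4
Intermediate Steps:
Y(s) = -18*s - 3*s² (Y(s) = -3*((s² + 5*s) + s) = -3*(s² + 6*s) = -18*s - 3*s²)
C(n, G) = 24 (C(n, G) = -3*(-2)*(6 - 2) = -3*(-2)*4 = 24)
w(c) = 6*c
F(H) = 54/7 (F(H) = 8 - (H + H)/(H + 6*H) = 8 - 2*H/(7*H) = 8 - 2*H*1/(7*H) = 8 - 1*2/7 = 8 - 2/7 = 54/7)
F(C(3, -3))*(-135) = (54/7)*(-135) = -7290/7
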